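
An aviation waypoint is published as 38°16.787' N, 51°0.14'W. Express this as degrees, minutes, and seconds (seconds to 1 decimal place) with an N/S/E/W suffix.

38°16′47.2″ N, 51°00′8.4″ W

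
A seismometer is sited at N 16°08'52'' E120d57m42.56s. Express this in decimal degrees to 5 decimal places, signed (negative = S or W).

16.14778, 120.96182

Lat: 16° + 8/60 + 52/3600 = 16 + 0.133333 + 0.014444 = 16.147778
N ⇒ keep positive
Lon: 120° + 57/60 + 42.56/3600 = 120 + 0.950000 + 0.011822 = 120.961822
E ⇒ keep positive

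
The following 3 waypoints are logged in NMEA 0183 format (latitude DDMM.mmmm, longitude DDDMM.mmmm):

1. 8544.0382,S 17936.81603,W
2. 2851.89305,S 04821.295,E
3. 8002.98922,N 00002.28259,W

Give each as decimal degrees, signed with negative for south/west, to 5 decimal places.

Point 1:
  Lat: split at 2 digits → 85° and 44.0382′; 85 + 44.0382/60 = 85.733970
  hemisphere S, so the sign is −
  λ: degrees = first 3 digits = 179, minutes = 36.81603; 179 + 36.81603/60 = 179.613601
  hemisphere W, so the sign is −
Point 2:
  Lat: degrees = first 2 digits = 28, minutes = 51.89305; 28 + 51.89305/60 = 28.864884
  S ⇒ negate
  Lon: degrees = first 3 digits = 48, minutes = 21.295; 48 + 21.295/60 = 48.354917
  E ⇒ keep positive
Point 3:
  Lat: degrees = first 2 digits = 80, minutes = 2.98922; 80 + 2.98922/60 = 80.049820
  N → positive
  Longitude: split at 3 digits → 000° and 2.28259′; 0 + 2.28259/60 = 0.038043
  W → negative

1. -85.73397, -179.61360
2. -28.86488, 48.35492
3. 80.04982, -0.03804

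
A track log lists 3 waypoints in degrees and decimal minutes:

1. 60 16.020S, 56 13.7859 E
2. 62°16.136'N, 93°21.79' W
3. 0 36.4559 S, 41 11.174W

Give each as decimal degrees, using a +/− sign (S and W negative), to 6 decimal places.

1. -60.267000, 56.229765
2. 62.268933, -93.363167
3. -0.607598, -41.186233

Point 1:
  φ: 60 + 16.02/60 = 60.2670000
  hemisphere S, so the sign is −
  Lon: 56 + 13.7859/60 = 56.2297650
  E ⇒ keep positive
Point 2:
  φ: 16.136′ = 0.268933°; total 62.2689333
  N → positive
  Lon: 21.79′ = 0.363167°; total 93.3631667
  W ⇒ negate
Point 3:
  Lat: 0 + 36.4559/60 = 0.6075983
  S → negative
  λ: 41 + 11.174/60 = 41.1862333
  W ⇒ negate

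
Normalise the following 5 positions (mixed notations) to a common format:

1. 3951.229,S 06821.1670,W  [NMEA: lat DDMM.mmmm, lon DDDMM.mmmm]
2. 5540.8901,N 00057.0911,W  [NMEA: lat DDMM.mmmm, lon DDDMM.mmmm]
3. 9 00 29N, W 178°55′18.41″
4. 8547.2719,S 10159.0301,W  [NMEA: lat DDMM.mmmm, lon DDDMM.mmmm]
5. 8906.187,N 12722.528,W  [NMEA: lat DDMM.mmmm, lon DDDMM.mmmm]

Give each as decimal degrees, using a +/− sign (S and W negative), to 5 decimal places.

Point 1:
  Lat: split at 2 digits → 39° and 51.229′; 39 + 51.229/60 = 39.853817
  S → negative
  λ: split at 3 digits → 068° and 21.167′; 68 + 21.167/60 = 68.352783
  W ⇒ negate
Point 2:
  Latitude: degrees = first 2 digits = 55, minutes = 40.8901; 55 + 40.8901/60 = 55.681502
  N → positive
  Longitude: split at 3 digits → 000° and 57.0911′; 0 + 57.0911/60 = 0.951518
  hemisphere W, so the sign is −
Point 3:
  Lat: 9 + 0/60 + 29/3600 = 9.008056
  N ⇒ keep positive
  λ: 178° + 55/60 + 18.41/3600 = 178 + 0.916667 + 0.005114 = 178.921781
  W ⇒ negate
Point 4:
  Latitude: degrees = first 2 digits = 85, minutes = 47.2719; 85 + 47.2719/60 = 85.787865
  S ⇒ negate
  Lon: degrees = first 3 digits = 101, minutes = 59.0301; 101 + 59.0301/60 = 101.983835
  hemisphere W, so the sign is −
Point 5:
  Lat: degrees = first 2 digits = 89, minutes = 6.187; 89 + 6.187/60 = 89.103117
  N ⇒ keep positive
  Lon: degrees = first 3 digits = 127, minutes = 22.528; 127 + 22.528/60 = 127.375467
  W → negative

1. -39.85382, -68.35278
2. 55.68150, -0.95152
3. 9.00806, -178.92178
4. -85.78787, -101.98384
5. 89.10312, -127.37547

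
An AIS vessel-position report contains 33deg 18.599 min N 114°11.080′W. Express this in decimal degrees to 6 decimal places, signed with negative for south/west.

Lat: 18.599′ = 0.309983°; total 33.3099833
N ⇒ keep positive
Lon: 11.08′ = 0.184667°; total 114.1846667
W → negative

33.309983, -114.184667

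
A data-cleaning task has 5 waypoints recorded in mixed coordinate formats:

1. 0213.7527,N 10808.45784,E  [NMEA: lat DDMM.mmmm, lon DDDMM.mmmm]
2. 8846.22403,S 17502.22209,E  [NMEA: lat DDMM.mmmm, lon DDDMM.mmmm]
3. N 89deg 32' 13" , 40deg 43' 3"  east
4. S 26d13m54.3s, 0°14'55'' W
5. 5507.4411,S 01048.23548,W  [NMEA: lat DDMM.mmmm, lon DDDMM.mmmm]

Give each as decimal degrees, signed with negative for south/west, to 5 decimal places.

1. 2.22921, 108.14096
2. -88.77040, 175.03703
3. 89.53694, 40.71750
4. -26.23175, -0.24861
5. -55.12402, -10.80392

Point 1:
  φ: split at 2 digits → 02° and 13.7527′; 2 + 13.7527/60 = 2.229212
  N → positive
  Longitude: split at 3 digits → 108° and 8.45784′; 108 + 8.45784/60 = 108.140964
  E ⇒ keep positive
Point 2:
  Latitude: degrees = first 2 digits = 88, minutes = 46.22403; 88 + 46.22403/60 = 88.770401
  S → negative
  λ: degrees = first 3 digits = 175, minutes = 2.22209; 175 + 2.22209/60 = 175.037035
  E → positive
Point 3:
  Lat: 32′ + 13″ = 32.21667′; 89 + 32.21667/60 = 89.536944
  N → positive
  Longitude: 40 + 43/60 + 3/3600 = 40.717500
  E ⇒ keep positive
Point 4:
  Latitude: 26° + 13/60 + 54.3/3600 = 26 + 0.216667 + 0.015083 = 26.231750
  hemisphere S, so the sign is −
  Longitude: 14′ + 55″ = 14.91667′; 0 + 14.91667/60 = 0.248611
  hemisphere W, so the sign is −
Point 5:
  φ: degrees = first 2 digits = 55, minutes = 7.4411; 55 + 7.4411/60 = 55.124018
  hemisphere S, so the sign is −
  λ: degrees = first 3 digits = 10, minutes = 48.23548; 10 + 48.23548/60 = 10.803925
  W → negative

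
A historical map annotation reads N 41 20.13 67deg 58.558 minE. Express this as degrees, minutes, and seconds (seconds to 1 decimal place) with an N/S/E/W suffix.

Latitude: 20.13000′ → 20′ and 0.13000 × 60 = 7.800″
λ: fractional minutes 0.55800 × 60 = 33.480″

41°20′7.8″ N, 67°58′33.5″ E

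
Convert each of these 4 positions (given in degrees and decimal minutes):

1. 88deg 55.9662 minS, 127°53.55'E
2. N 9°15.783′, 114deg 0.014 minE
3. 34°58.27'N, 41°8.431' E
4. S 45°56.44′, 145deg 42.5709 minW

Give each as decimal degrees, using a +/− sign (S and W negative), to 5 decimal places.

Point 1:
  Lat: 88 + 55.9662/60 = 88.932770
  S ⇒ negate
  λ: 53.55′ = 0.892500°; total 127.892500
  E → positive
Point 2:
  Latitude: 9 + 15.783/60 = 9.263050
  N → positive
  λ: 114 + 0.014/60 = 114.000233
  E → positive
Point 3:
  Latitude: 34 + 58.27/60 = 34.971167
  N → positive
  Lon: 8.431′ = 0.140517°; total 41.140517
  E ⇒ keep positive
Point 4:
  Latitude: 56.44′ = 0.940667°; total 45.940667
  S ⇒ negate
  Lon: 145 + 42.5709/60 = 145.709515
  W → negative

1. -88.93277, 127.89250
2. 9.26305, 114.00023
3. 34.97117, 41.14052
4. -45.94067, -145.70952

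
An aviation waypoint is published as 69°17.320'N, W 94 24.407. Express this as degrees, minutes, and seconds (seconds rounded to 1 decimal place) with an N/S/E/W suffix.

Lat: fractional minutes 0.32000 × 60 = 19.200″
Lon: fractional minutes 0.40700 × 60 = 24.420″

69°17′19.2″ N, 94°24′24.4″ W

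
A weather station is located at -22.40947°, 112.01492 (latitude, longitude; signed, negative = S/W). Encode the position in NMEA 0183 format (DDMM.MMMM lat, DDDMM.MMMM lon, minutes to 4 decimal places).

Latitude is negative → S; |value| = 22.409470
Latitude: 22° + 0.409470 × 60 = 22° 24.568200′
Lon: minutes = (112.014920 − 112) × 60 = 0.895200

2224.5682,S / 11200.8952,E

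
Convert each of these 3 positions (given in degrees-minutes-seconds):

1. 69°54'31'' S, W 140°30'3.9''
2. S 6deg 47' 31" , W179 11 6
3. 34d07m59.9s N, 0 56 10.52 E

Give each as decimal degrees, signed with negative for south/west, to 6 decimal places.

1. -69.908611, -140.501083
2. -6.791944, -179.185000
3. 34.133306, 0.936256

Point 1:
  Latitude: 69 + 54/60 + 31/3600 = 69.9086111
  hemisphere S, so the sign is −
  Lon: 30′ + 3.9″ = 30.06500′; 140 + 30.06500/60 = 140.5010833
  W → negative
Point 2:
  Lat: 47′ + 31″ = 47.51667′; 6 + 47.51667/60 = 6.7919444
  S ⇒ negate
  Longitude: 179° + 11/60 + 6/3600 = 179 + 0.183333 + 0.001667 = 179.1850000
  W ⇒ negate
Point 3:
  Latitude: 7′ + 59.9″ = 7.99833′; 34 + 7.99833/60 = 34.1333056
  N → positive
  λ: 0 + 56/60 + 10.52/3600 = 0.9362556
  E → positive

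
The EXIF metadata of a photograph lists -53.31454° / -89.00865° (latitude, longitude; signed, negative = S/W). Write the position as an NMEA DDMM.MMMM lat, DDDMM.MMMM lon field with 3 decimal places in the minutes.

5318.872,S / 08900.519,W

Latitude is negative → S; |value| = 53.314540
φ: fractional part 0.314540 → 18.87240 minutes
Longitude is negative → W; |value| = 89.008650
Lon: fractional part 0.008650 → 0.51900 minutes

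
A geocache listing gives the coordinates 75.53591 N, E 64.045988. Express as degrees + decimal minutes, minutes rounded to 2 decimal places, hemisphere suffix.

75° 32.15′ N, 64° 2.76′ E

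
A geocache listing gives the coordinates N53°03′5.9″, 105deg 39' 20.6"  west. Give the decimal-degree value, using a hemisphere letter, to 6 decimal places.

53.051639° N, 105.655722° W

Latitude: 53° + 3/60 + 5.9/3600 = 53 + 0.050000 + 0.001639 = 53.0516389
Lon: 105° + 39/60 + 20.6/3600 = 105 + 0.650000 + 0.005722 = 105.6557222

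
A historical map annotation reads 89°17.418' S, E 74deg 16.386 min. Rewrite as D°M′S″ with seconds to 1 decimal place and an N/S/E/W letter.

Latitude: 17.41800′ → 17′ and 0.41800 × 60 = 25.080″
Longitude: fractional minutes 0.38600 × 60 = 23.160″

89°17′25.1″ S, 74°16′23.2″ E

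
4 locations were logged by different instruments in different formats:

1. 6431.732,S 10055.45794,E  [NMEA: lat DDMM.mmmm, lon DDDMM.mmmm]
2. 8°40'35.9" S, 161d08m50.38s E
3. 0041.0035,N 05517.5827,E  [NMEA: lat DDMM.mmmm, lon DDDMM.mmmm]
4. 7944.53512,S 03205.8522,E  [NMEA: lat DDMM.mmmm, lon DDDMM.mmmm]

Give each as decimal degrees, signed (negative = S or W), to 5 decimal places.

Point 1:
  Latitude: degrees = first 2 digits = 64, minutes = 31.732; 64 + 31.732/60 = 64.528867
  S ⇒ negate
  Lon: degrees = first 3 digits = 100, minutes = 55.45794; 100 + 55.45794/60 = 100.924299
  E ⇒ keep positive
Point 2:
  Latitude: 40′ + 35.9″ = 40.59833′; 8 + 40.59833/60 = 8.676639
  S → negative
  Lon: 161° + 8/60 + 50.38/3600 = 161 + 0.133333 + 0.013994 = 161.147328
  E → positive
Point 3:
  Latitude: degrees = first 2 digits = 0, minutes = 41.0035; 0 + 41.0035/60 = 0.683392
  N → positive
  Lon: split at 3 digits → 055° and 17.5827′; 55 + 17.5827/60 = 55.293045
  E ⇒ keep positive
Point 4:
  Latitude: degrees = first 2 digits = 79, minutes = 44.53512; 79 + 44.53512/60 = 79.742252
  S ⇒ negate
  Longitude: degrees = first 3 digits = 32, minutes = 5.8522; 32 + 5.8522/60 = 32.097537
  E → positive

1. -64.52887, 100.92430
2. -8.67664, 161.14733
3. 0.68339, 55.29305
4. -79.74225, 32.09754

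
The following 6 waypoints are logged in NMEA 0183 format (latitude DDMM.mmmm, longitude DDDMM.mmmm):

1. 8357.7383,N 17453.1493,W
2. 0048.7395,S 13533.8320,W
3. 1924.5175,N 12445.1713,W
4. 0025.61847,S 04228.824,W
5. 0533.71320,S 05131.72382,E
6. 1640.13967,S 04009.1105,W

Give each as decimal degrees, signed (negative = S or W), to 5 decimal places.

Point 1:
  Latitude: degrees = first 2 digits = 83, minutes = 57.7383; 83 + 57.7383/60 = 83.962305
  N → positive
  Longitude: split at 3 digits → 174° and 53.1493′; 174 + 53.1493/60 = 174.885822
  hemisphere W, so the sign is −
Point 2:
  Latitude: degrees = first 2 digits = 0, minutes = 48.7395; 0 + 48.7395/60 = 0.812325
  S ⇒ negate
  Longitude: split at 3 digits → 135° and 33.832′; 135 + 33.832/60 = 135.563867
  hemisphere W, so the sign is −
Point 3:
  Latitude: degrees = first 2 digits = 19, minutes = 24.5175; 19 + 24.5175/60 = 19.408625
  N ⇒ keep positive
  λ: degrees = first 3 digits = 124, minutes = 45.1713; 124 + 45.1713/60 = 124.752855
  hemisphere W, so the sign is −
Point 4:
  Lat: split at 2 digits → 00° and 25.61847′; 0 + 25.61847/60 = 0.426975
  hemisphere S, so the sign is −
  λ: split at 3 digits → 042° and 28.824′; 42 + 28.824/60 = 42.480400
  hemisphere W, so the sign is −
Point 5:
  Lat: split at 2 digits → 05° and 33.7132′; 5 + 33.7132/60 = 5.561887
  S → negative
  Lon: degrees = first 3 digits = 51, minutes = 31.72382; 51 + 31.72382/60 = 51.528730
  E ⇒ keep positive
Point 6:
  Lat: split at 2 digits → 16° and 40.13967′; 16 + 40.13967/60 = 16.668995
  S → negative
  Lon: degrees = first 3 digits = 40, minutes = 9.1105; 40 + 9.1105/60 = 40.151842
  W ⇒ negate

1. 83.96231, -174.88582
2. -0.81233, -135.56387
3. 19.40863, -124.75286
4. -0.42697, -42.48040
5. -5.56189, 51.52873
6. -16.66899, -40.15184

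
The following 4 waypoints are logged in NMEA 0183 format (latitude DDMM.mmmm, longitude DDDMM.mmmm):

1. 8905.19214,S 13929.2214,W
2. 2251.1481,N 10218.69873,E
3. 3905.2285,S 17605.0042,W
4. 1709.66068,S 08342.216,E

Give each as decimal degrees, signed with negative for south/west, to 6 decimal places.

Point 1:
  Lat: split at 2 digits → 89° and 5.19214′; 89 + 5.19214/60 = 89.0865357
  hemisphere S, so the sign is −
  Lon: split at 3 digits → 139° and 29.2214′; 139 + 29.2214/60 = 139.4870233
  W ⇒ negate
Point 2:
  Lat: split at 2 digits → 22° and 51.1481′; 22 + 51.1481/60 = 22.8524683
  N → positive
  Lon: split at 3 digits → 102° and 18.69873′; 102 + 18.69873/60 = 102.3116455
  E → positive
Point 3:
  Latitude: degrees = first 2 digits = 39, minutes = 5.2285; 39 + 5.2285/60 = 39.0871417
  S → negative
  Longitude: degrees = first 3 digits = 176, minutes = 5.0042; 176 + 5.0042/60 = 176.0834033
  W ⇒ negate
Point 4:
  φ: degrees = first 2 digits = 17, minutes = 9.66068; 17 + 9.66068/60 = 17.1610113
  hemisphere S, so the sign is −
  λ: degrees = first 3 digits = 83, minutes = 42.216; 83 + 42.216/60 = 83.7036000
  E ⇒ keep positive

1. -89.086536, -139.487023
2. 22.852468, 102.311646
3. -39.087142, -176.083403
4. -17.161011, 83.703600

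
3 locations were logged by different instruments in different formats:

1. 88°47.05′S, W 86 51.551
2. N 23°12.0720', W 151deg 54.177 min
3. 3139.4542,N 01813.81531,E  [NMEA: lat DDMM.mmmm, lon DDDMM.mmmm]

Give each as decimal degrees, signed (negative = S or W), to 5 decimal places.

1. -88.78417, -86.85918
2. 23.20120, -151.90295
3. 31.65757, 18.23026

Point 1:
  Lat: 88 + 47.05/60 = 88.784167
  hemisphere S, so the sign is −
  Lon: 51.551′ = 0.859183°; total 86.859183
  hemisphere W, so the sign is −
Point 2:
  Lat: 23 + 12.072/60 = 23.201200
  N ⇒ keep positive
  Lon: 151 + 54.177/60 = 151.902950
  hemisphere W, so the sign is −
Point 3:
  φ: split at 2 digits → 31° and 39.4542′; 31 + 39.4542/60 = 31.657570
  N ⇒ keep positive
  λ: split at 3 digits → 018° and 13.81531′; 18 + 13.81531/60 = 18.230255
  E → positive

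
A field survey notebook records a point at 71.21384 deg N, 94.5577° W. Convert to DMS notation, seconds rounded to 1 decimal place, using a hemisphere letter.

Lat: 0.213840 × 60 = 12.83040′ → 12′, remainder × 60 = 49.824″
Longitude: 0.557700 × 60 = 33.46200′ → 33′, remainder × 60 = 27.720″

71°12′49.8″ N, 94°33′27.7″ W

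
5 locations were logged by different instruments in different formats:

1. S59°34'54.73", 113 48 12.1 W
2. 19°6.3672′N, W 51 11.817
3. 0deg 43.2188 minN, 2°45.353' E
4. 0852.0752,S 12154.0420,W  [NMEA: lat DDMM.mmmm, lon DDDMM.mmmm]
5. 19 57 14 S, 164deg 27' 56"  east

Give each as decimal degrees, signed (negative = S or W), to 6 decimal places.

1. -59.581869, -113.803361
2. 19.106120, -51.196950
3. 0.720313, 2.755883
4. -8.867920, -121.900700
5. -19.953889, 164.465556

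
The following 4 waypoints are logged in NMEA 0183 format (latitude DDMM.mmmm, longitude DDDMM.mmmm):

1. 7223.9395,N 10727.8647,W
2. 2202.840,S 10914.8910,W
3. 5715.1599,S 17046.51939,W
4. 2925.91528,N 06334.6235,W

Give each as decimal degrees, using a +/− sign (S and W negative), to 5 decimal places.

Point 1:
  Lat: split at 2 digits → 72° and 23.9395′; 72 + 23.9395/60 = 72.398992
  N ⇒ keep positive
  λ: degrees = first 3 digits = 107, minutes = 27.8647; 107 + 27.8647/60 = 107.464412
  hemisphere W, so the sign is −
Point 2:
  φ: split at 2 digits → 22° and 2.84′; 22 + 2.84/60 = 22.047333
  hemisphere S, so the sign is −
  λ: split at 3 digits → 109° and 14.891′; 109 + 14.891/60 = 109.248183
  hemisphere W, so the sign is −
Point 3:
  φ: degrees = first 2 digits = 57, minutes = 15.1599; 57 + 15.1599/60 = 57.252665
  S ⇒ negate
  Lon: split at 3 digits → 170° and 46.51939′; 170 + 46.51939/60 = 170.775323
  W ⇒ negate
Point 4:
  Latitude: degrees = first 2 digits = 29, minutes = 25.91528; 29 + 25.91528/60 = 29.431921
  N → positive
  Longitude: degrees = first 3 digits = 63, minutes = 34.6235; 63 + 34.6235/60 = 63.577058
  hemisphere W, so the sign is −

1. 72.39899, -107.46441
2. -22.04733, -109.24818
3. -57.25267, -170.77532
4. 29.43192, -63.57706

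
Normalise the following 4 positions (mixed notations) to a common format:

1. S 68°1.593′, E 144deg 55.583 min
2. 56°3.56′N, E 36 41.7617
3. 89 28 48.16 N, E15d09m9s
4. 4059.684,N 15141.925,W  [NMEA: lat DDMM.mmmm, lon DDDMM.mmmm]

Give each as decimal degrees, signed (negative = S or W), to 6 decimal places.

1. -68.026550, 144.926383
2. 56.059333, 36.696028
3. 89.480044, 15.152500
4. 40.994733, -151.698750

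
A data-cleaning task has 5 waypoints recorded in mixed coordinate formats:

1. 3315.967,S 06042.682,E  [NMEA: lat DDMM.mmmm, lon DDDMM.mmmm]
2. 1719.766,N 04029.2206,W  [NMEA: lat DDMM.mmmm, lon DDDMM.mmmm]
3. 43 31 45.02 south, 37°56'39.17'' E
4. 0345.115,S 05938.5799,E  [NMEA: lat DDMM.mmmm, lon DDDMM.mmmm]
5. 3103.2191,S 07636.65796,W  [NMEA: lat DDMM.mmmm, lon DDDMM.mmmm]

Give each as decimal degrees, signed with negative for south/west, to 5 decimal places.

1. -33.26612, 60.71137
2. 17.32943, -40.48701
3. -43.52917, 37.94421
4. -3.75192, 59.64300
5. -31.05365, -76.61097

Point 1:
  Latitude: degrees = first 2 digits = 33, minutes = 15.967; 33 + 15.967/60 = 33.266117
  S ⇒ negate
  Longitude: split at 3 digits → 060° and 42.682′; 60 + 42.682/60 = 60.711367
  E → positive
Point 2:
  Lat: split at 2 digits → 17° and 19.766′; 17 + 19.766/60 = 17.329433
  N ⇒ keep positive
  Longitude: degrees = first 3 digits = 40, minutes = 29.2206; 40 + 29.2206/60 = 40.487010
  hemisphere W, so the sign is −
Point 3:
  Lat: 43° + 31/60 + 45.02/3600 = 43 + 0.516667 + 0.012506 = 43.529172
  hemisphere S, so the sign is −
  Longitude: 37° + 56/60 + 39.17/3600 = 37 + 0.933333 + 0.010881 = 37.944214
  E ⇒ keep positive
Point 4:
  Latitude: split at 2 digits → 03° and 45.115′; 3 + 45.115/60 = 3.751917
  S ⇒ negate
  λ: degrees = first 3 digits = 59, minutes = 38.5799; 59 + 38.5799/60 = 59.642998
  E → positive
Point 5:
  Latitude: split at 2 digits → 31° and 3.2191′; 31 + 3.2191/60 = 31.053652
  hemisphere S, so the sign is −
  Longitude: degrees = first 3 digits = 76, minutes = 36.65796; 76 + 36.65796/60 = 76.610966
  hemisphere W, so the sign is −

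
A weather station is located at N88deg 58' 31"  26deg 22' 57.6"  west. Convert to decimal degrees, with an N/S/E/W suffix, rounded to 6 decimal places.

Lat: 58′ + 31″ = 58.51667′; 88 + 58.51667/60 = 88.9752778
Longitude: 22′ + 57.6″ = 22.96000′; 26 + 22.96000/60 = 26.3826667

88.975278° N, 26.382667° W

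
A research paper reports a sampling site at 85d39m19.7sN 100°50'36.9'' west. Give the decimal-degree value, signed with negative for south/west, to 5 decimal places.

85.65547, -100.84358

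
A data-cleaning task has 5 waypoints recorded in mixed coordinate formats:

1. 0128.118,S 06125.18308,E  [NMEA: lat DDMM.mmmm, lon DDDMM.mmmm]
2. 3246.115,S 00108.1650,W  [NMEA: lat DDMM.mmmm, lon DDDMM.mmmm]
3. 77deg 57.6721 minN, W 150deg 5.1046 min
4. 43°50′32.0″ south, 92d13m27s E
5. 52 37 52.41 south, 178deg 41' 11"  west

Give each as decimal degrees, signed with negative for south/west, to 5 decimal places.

Point 1:
  Lat: degrees = first 2 digits = 1, minutes = 28.118; 1 + 28.118/60 = 1.468633
  S ⇒ negate
  Longitude: degrees = first 3 digits = 61, minutes = 25.18308; 61 + 25.18308/60 = 61.419718
  E ⇒ keep positive
Point 2:
  Lat: degrees = first 2 digits = 32, minutes = 46.115; 32 + 46.115/60 = 32.768583
  hemisphere S, so the sign is −
  λ: split at 3 digits → 001° and 8.165′; 1 + 8.165/60 = 1.136083
  W → negative
Point 3:
  Latitude: 77 + 57.6721/60 = 77.961202
  N ⇒ keep positive
  λ: 5.1046′ = 0.085077°; total 150.085077
  W → negative
Point 4:
  Latitude: 43° + 50/60 + 32/3600 = 43 + 0.833333 + 0.008889 = 43.842222
  S ⇒ negate
  λ: 92° + 13/60 + 27/3600 = 92 + 0.216667 + 0.007500 = 92.224167
  E → positive
Point 5:
  Lat: 52 + 37/60 + 52.41/3600 = 52.631225
  hemisphere S, so the sign is −
  Longitude: 178 + 41/60 + 11/3600 = 178.686389
  hemisphere W, so the sign is −

1. -1.46863, 61.41972
2. -32.76858, -1.13608
3. 77.96120, -150.08508
4. -43.84222, 92.22417
5. -52.63123, -178.68639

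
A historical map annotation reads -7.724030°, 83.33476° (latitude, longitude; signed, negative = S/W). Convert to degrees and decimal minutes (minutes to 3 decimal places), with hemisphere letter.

7° 43.442′ S, 83° 20.086′ E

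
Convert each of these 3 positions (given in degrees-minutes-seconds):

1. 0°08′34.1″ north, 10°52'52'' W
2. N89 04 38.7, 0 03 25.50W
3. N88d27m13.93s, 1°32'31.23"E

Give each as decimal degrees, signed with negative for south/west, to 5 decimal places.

1. 0.14281, -10.88111
2. 89.07742, -0.05708
3. 88.45387, 1.54201

Point 1:
  Latitude: 0° + 8/60 + 34.1/3600 = 0 + 0.133333 + 0.009472 = 0.142806
  N ⇒ keep positive
  Longitude: 10° + 52/60 + 52/3600 = 10 + 0.866667 + 0.014444 = 10.881111
  hemisphere W, so the sign is −
Point 2:
  Lat: 89 + 4/60 + 38.7/3600 = 89.077417
  N ⇒ keep positive
  Longitude: 0° + 3/60 + 25.5/3600 = 0 + 0.050000 + 0.007083 = 0.057083
  hemisphere W, so the sign is −
Point 3:
  φ: 88° + 27/60 + 13.93/3600 = 88 + 0.450000 + 0.003869 = 88.453869
  N ⇒ keep positive
  Longitude: 1 + 32/60 + 31.23/3600 = 1.542008
  E → positive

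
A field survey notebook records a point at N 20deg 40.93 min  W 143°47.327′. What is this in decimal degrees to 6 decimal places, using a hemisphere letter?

Latitude: 20 + 40.93/60 = 20.6821667
Longitude: 143 + 47.327/60 = 143.7887833

20.682167° N, 143.788783° W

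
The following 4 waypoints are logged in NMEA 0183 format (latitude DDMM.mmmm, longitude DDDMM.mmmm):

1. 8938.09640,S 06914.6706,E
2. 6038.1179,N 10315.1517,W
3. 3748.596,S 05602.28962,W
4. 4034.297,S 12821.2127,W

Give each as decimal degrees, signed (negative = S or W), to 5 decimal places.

Point 1:
  Latitude: degrees = first 2 digits = 89, minutes = 38.0964; 89 + 38.0964/60 = 89.634940
  S → negative
  Longitude: degrees = first 3 digits = 69, minutes = 14.6706; 69 + 14.6706/60 = 69.244510
  E ⇒ keep positive
Point 2:
  φ: split at 2 digits → 60° and 38.1179′; 60 + 38.1179/60 = 60.635298
  N → positive
  Lon: degrees = first 3 digits = 103, minutes = 15.1517; 103 + 15.1517/60 = 103.252528
  hemisphere W, so the sign is −
Point 3:
  φ: split at 2 digits → 37° and 48.596′; 37 + 48.596/60 = 37.809933
  S → negative
  λ: split at 3 digits → 056° and 2.28962′; 56 + 2.28962/60 = 56.038160
  hemisphere W, so the sign is −
Point 4:
  φ: degrees = first 2 digits = 40, minutes = 34.297; 40 + 34.297/60 = 40.571617
  hemisphere S, so the sign is −
  Lon: split at 3 digits → 128° and 21.2127′; 128 + 21.2127/60 = 128.353545
  W → negative

1. -89.63494, 69.24451
2. 60.63530, -103.25253
3. -37.80993, -56.03816
4. -40.57162, -128.35355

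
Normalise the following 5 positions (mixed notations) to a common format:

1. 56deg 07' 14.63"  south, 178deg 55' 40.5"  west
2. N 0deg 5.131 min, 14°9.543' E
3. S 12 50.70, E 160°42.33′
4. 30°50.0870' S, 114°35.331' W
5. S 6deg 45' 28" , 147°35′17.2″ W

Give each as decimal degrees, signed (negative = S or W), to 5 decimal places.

1. -56.12073, -178.92792
2. 0.08552, 14.15905
3. -12.84500, 160.70550
4. -30.83478, -114.58885
5. -6.75778, -147.58811

Point 1:
  φ: 56 + 7/60 + 14.63/3600 = 56.120731
  S ⇒ negate
  Longitude: 55′ + 40.5″ = 55.67500′; 178 + 55.67500/60 = 178.927917
  W ⇒ negate
Point 2:
  Latitude: 0 + 5.131/60 = 0.085517
  N ⇒ keep positive
  Lon: 14 + 9.543/60 = 14.159050
  E ⇒ keep positive
Point 3:
  Latitude: 12 + 50.7/60 = 12.845000
  S → negative
  Lon: 42.33′ = 0.705500°; total 160.705500
  E → positive
Point 4:
  Lat: 30 + 50.087/60 = 30.834783
  S → negative
  λ: 35.331′ = 0.588850°; total 114.588850
  W → negative
Point 5:
  Lat: 45′ + 28″ = 45.46667′; 6 + 45.46667/60 = 6.757778
  S ⇒ negate
  Longitude: 147° + 35/60 + 17.2/3600 = 147 + 0.583333 + 0.004778 = 147.588111
  W ⇒ negate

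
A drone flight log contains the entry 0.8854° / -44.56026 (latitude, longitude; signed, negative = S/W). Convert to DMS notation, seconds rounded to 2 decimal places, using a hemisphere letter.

0°53′7.44″ N, 44°33′36.94″ W

φ: 0.885400° → 53.12400′; 0.12400 × 60 = 7.4400″
Longitude is negative → W; |value| = 44.560260
λ: 0.560260° → 33.61560′; 0.61560 × 60 = 36.9360″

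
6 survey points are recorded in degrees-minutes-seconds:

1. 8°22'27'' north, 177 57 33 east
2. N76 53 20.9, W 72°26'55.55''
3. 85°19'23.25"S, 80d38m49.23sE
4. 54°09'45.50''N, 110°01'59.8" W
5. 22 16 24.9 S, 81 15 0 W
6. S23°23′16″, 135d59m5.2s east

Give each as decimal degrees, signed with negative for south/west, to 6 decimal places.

1. 8.374167, 177.959167
2. 76.889139, -72.448764
3. -85.323125, 80.647008
4. 54.162639, -110.033278
5. -22.273583, -81.250000
6. -23.387778, 135.984778

Point 1:
  φ: 22′ + 27″ = 22.45000′; 8 + 22.45000/60 = 8.3741667
  N → positive
  Lon: 177 + 57/60 + 33/3600 = 177.9591667
  E ⇒ keep positive
Point 2:
  Latitude: 53′ + 20.9″ = 53.34833′; 76 + 53.34833/60 = 76.8891389
  N ⇒ keep positive
  Longitude: 72 + 26/60 + 55.55/3600 = 72.4487639
  W ⇒ negate
Point 3:
  Lat: 85° + 19/60 + 23.25/3600 = 85 + 0.316667 + 0.006458 = 85.3231250
  S → negative
  Longitude: 38′ + 49.23″ = 38.82050′; 80 + 38.82050/60 = 80.6470083
  E ⇒ keep positive
Point 4:
  Lat: 54° + 9/60 + 45.5/3600 = 54 + 0.150000 + 0.012639 = 54.1626389
  N ⇒ keep positive
  λ: 110 + 1/60 + 59.8/3600 = 110.0332778
  hemisphere W, so the sign is −
Point 5:
  Latitude: 22 + 16/60 + 24.9/3600 = 22.2735833
  hemisphere S, so the sign is −
  Longitude: 15′ + 0″ = 15.00000′; 81 + 15.00000/60 = 81.2500000
  W ⇒ negate
Point 6:
  Latitude: 23° + 23/60 + 16/3600 = 23 + 0.383333 + 0.004444 = 23.3877778
  hemisphere S, so the sign is −
  λ: 135° + 59/60 + 5.2/3600 = 135 + 0.983333 + 0.001444 = 135.9847778
  E ⇒ keep positive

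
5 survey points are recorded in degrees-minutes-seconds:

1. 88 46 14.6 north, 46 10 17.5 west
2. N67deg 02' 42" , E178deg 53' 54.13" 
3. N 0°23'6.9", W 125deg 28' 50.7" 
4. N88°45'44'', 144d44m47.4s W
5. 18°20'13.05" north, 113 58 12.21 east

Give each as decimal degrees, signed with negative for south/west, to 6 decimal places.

Point 1:
  Lat: 88° + 46/60 + 14.6/3600 = 88 + 0.766667 + 0.004056 = 88.7707222
  N → positive
  Lon: 46° + 10/60 + 17.5/3600 = 46 + 0.166667 + 0.004861 = 46.1715278
  hemisphere W, so the sign is −
Point 2:
  φ: 67 + 2/60 + 42/3600 = 67.0450000
  N ⇒ keep positive
  Longitude: 178° + 53/60 + 54.13/3600 = 178 + 0.883333 + 0.015036 = 178.8983694
  E ⇒ keep positive
Point 3:
  Latitude: 0° + 23/60 + 6.9/3600 = 0 + 0.383333 + 0.001917 = 0.3852500
  N ⇒ keep positive
  Longitude: 125° + 28/60 + 50.7/3600 = 125 + 0.466667 + 0.014083 = 125.4807500
  hemisphere W, so the sign is −
Point 4:
  φ: 45′ + 44″ = 45.73333′; 88 + 45.73333/60 = 88.7622222
  N → positive
  Longitude: 144° + 44/60 + 47.4/3600 = 144 + 0.733333 + 0.013167 = 144.7465000
  W → negative
Point 5:
  φ: 18 + 20/60 + 13.05/3600 = 18.3369583
  N → positive
  λ: 113° + 58/60 + 12.21/3600 = 113 + 0.966667 + 0.003392 = 113.9700583
  E → positive

1. 88.770722, -46.171528
2. 67.045000, 178.898369
3. 0.385250, -125.480750
4. 88.762222, -144.746500
5. 18.336958, 113.970058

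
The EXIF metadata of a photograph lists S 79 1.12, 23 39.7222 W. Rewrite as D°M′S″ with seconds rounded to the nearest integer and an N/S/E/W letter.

φ: fractional minutes 0.12000 × 60 = 7.20″
Longitude: 39.72220′ → 39′ and 0.72220 × 60 = 43.33″

79°01′7″ S, 23°39′43″ W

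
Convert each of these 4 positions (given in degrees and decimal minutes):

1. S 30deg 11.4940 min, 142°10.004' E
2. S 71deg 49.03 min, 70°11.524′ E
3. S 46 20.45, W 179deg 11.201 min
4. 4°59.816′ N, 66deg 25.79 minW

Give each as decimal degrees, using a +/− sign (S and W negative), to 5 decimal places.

1. -30.19157, 142.16673
2. -71.81717, 70.19207
3. -46.34083, -179.18668
4. 4.99693, -66.42983

Point 1:
  Latitude: 30 + 11.494/60 = 30.191567
  S ⇒ negate
  λ: 142 + 10.004/60 = 142.166733
  E → positive
Point 2:
  φ: 49.03′ = 0.817167°; total 71.817167
  S → negative
  Lon: 11.524′ = 0.192067°; total 70.192067
  E → positive
Point 3:
  φ: 46 + 20.45/60 = 46.340833
  S → negative
  Longitude: 11.201′ = 0.186683°; total 179.186683
  W → negative
Point 4:
  Latitude: 59.816′ = 0.996933°; total 4.996933
  N ⇒ keep positive
  λ: 66 + 25.79/60 = 66.429833
  W → negative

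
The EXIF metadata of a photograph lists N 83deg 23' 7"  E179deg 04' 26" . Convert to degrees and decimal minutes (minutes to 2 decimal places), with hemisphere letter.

83° 23.12′ N, 179° 4.43′ E

φ: 23 + 7/60 = 23.1167′
Longitude: 4 + 26/60 = 4.4333′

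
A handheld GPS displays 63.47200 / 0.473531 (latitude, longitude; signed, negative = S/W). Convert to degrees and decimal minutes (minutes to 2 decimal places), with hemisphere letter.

63° 28.32′ N, 0° 28.41′ E

Lat: fractional part 0.472000 → 28.3200 minutes
Longitude: 0° + 0.473531 × 60 = 0° 28.4119′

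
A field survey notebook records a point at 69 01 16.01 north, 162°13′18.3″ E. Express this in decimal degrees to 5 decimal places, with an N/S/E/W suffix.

69.02111° N, 162.22175° E

φ: 1′ + 16.01″ = 1.26683′; 69 + 1.26683/60 = 69.021114
Lon: 162° + 13/60 + 18.3/3600 = 162 + 0.216667 + 0.005083 = 162.221750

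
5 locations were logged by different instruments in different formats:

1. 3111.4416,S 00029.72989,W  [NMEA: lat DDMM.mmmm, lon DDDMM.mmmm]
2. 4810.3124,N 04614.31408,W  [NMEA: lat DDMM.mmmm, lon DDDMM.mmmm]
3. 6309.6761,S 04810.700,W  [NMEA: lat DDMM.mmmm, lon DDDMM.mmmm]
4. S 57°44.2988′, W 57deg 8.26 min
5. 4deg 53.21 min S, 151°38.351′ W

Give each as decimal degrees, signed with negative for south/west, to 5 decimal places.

1. -31.19069, -0.49550
2. 48.17187, -46.23857
3. -63.16127, -48.17833
4. -57.73831, -57.13767
5. -4.88683, -151.63918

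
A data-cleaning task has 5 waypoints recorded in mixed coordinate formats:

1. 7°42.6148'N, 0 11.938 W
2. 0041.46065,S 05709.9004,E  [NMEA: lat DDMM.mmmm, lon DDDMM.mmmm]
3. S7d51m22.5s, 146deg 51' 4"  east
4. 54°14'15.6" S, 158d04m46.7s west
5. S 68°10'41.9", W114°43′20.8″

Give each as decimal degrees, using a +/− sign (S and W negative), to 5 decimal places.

Point 1:
  φ: 42.6148′ = 0.710247°; total 7.710247
  N ⇒ keep positive
  Lon: 11.938′ = 0.198967°; total 0.198967
  W → negative
Point 2:
  φ: degrees = first 2 digits = 0, minutes = 41.46065; 0 + 41.46065/60 = 0.691011
  hemisphere S, so the sign is −
  Longitude: split at 3 digits → 057° and 9.9004′; 57 + 9.9004/60 = 57.165007
  E ⇒ keep positive
Point 3:
  Latitude: 51′ + 22.5″ = 51.37500′; 7 + 51.37500/60 = 7.856250
  S → negative
  Longitude: 146 + 51/60 + 4/3600 = 146.851111
  E → positive
Point 4:
  Lat: 14′ + 15.6″ = 14.26000′; 54 + 14.26000/60 = 54.237667
  hemisphere S, so the sign is −
  Lon: 158° + 4/60 + 46.7/3600 = 158 + 0.066667 + 0.012972 = 158.079639
  hemisphere W, so the sign is −
Point 5:
  Latitude: 68 + 10/60 + 41.9/3600 = 68.178306
  S ⇒ negate
  Longitude: 114° + 43/60 + 20.8/3600 = 114 + 0.716667 + 0.005778 = 114.722444
  W → negative

1. 7.71025, -0.19897
2. -0.69101, 57.16501
3. -7.85625, 146.85111
4. -54.23767, -158.07964
5. -68.17831, -114.72244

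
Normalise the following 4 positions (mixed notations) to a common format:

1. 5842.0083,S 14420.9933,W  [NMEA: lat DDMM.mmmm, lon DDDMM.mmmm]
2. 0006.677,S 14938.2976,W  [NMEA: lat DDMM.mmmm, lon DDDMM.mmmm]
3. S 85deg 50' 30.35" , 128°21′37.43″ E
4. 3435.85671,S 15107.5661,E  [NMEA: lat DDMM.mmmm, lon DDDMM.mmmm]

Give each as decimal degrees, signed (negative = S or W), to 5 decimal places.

1. -58.70014, -144.34989
2. -0.11128, -149.63829
3. -85.84176, 128.36040
4. -34.59761, 151.12610

Point 1:
  Lat: split at 2 digits → 58° and 42.0083′; 58 + 42.0083/60 = 58.700138
  S ⇒ negate
  Longitude: degrees = first 3 digits = 144, minutes = 20.9933; 144 + 20.9933/60 = 144.349888
  hemisphere W, so the sign is −
Point 2:
  Lat: split at 2 digits → 00° and 6.677′; 0 + 6.677/60 = 0.111283
  hemisphere S, so the sign is −
  λ: degrees = first 3 digits = 149, minutes = 38.2976; 149 + 38.2976/60 = 149.638293
  W → negative
Point 3:
  Latitude: 85° + 50/60 + 30.35/3600 = 85 + 0.833333 + 0.008431 = 85.841764
  hemisphere S, so the sign is −
  Lon: 128° + 21/60 + 37.43/3600 = 128 + 0.350000 + 0.010397 = 128.360397
  E → positive
Point 4:
  φ: split at 2 digits → 34° and 35.85671′; 34 + 35.85671/60 = 34.597612
  S ⇒ negate
  Lon: degrees = first 3 digits = 151, minutes = 7.5661; 151 + 7.5661/60 = 151.126102
  E → positive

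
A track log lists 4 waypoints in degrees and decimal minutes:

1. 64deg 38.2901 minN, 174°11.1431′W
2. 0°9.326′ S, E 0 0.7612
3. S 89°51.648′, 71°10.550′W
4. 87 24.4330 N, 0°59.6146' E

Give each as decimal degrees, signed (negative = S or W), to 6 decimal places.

1. 64.638168, -174.185718
2. -0.155433, 0.012687
3. -89.860800, -71.175833
4. 87.407217, 0.993577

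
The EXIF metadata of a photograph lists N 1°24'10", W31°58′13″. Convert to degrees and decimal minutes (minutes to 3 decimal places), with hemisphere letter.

Lat: 24 + 10/60 = 24.16667′
Longitude: 58 + 13/60 = 58.21667′

1° 24.167′ N, 31° 58.217′ W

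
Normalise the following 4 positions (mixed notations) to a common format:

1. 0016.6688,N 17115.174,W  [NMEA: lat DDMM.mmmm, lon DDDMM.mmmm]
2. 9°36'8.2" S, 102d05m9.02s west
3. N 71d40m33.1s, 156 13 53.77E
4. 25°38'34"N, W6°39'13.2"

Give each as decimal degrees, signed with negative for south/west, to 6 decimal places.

Point 1:
  Latitude: degrees = first 2 digits = 0, minutes = 16.6688; 0 + 16.6688/60 = 0.2778133
  N ⇒ keep positive
  Lon: degrees = first 3 digits = 171, minutes = 15.174; 171 + 15.174/60 = 171.2529000
  W ⇒ negate
Point 2:
  Latitude: 9 + 36/60 + 8.2/3600 = 9.6022778
  S → negative
  Lon: 5′ + 9.02″ = 5.15033′; 102 + 5.15033/60 = 102.0858389
  W → negative
Point 3:
  φ: 71 + 40/60 + 33.1/3600 = 71.6758611
  N → positive
  Longitude: 13′ + 53.77″ = 13.89617′; 156 + 13.89617/60 = 156.2316028
  E ⇒ keep positive
Point 4:
  Lat: 38′ + 34″ = 38.56667′; 25 + 38.56667/60 = 25.6427778
  N ⇒ keep positive
  Longitude: 6 + 39/60 + 13.2/3600 = 6.6536667
  W ⇒ negate

1. 0.277813, -171.252900
2. -9.602278, -102.085839
3. 71.675861, 156.231603
4. 25.642778, -6.653667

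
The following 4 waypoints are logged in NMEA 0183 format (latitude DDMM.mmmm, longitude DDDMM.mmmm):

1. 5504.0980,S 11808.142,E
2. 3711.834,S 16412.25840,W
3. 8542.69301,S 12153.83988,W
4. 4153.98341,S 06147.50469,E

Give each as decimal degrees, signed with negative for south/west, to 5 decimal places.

1. -55.06830, 118.13570
2. -37.19723, -164.20431
3. -85.71155, -121.89733
4. -41.89972, 61.79174

Point 1:
  φ: split at 2 digits → 55° and 4.098′; 55 + 4.098/60 = 55.068300
  hemisphere S, so the sign is −
  Longitude: degrees = first 3 digits = 118, minutes = 8.142; 118 + 8.142/60 = 118.135700
  E → positive
Point 2:
  Lat: degrees = first 2 digits = 37, minutes = 11.834; 37 + 11.834/60 = 37.197233
  hemisphere S, so the sign is −
  λ: degrees = first 3 digits = 164, minutes = 12.2584; 164 + 12.2584/60 = 164.204307
  W → negative
Point 3:
  φ: degrees = first 2 digits = 85, minutes = 42.69301; 85 + 42.69301/60 = 85.711550
  S → negative
  Longitude: split at 3 digits → 121° and 53.83988′; 121 + 53.83988/60 = 121.897331
  W ⇒ negate
Point 4:
  Latitude: split at 2 digits → 41° and 53.98341′; 41 + 53.98341/60 = 41.899724
  S ⇒ negate
  Lon: split at 3 digits → 061° and 47.50469′; 61 + 47.50469/60 = 61.791745
  E → positive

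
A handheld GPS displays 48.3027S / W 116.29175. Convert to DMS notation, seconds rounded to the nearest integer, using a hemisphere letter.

φ: 0.302700 × 60 = 18.16200′ → 18′, remainder × 60 = 9.72″
Lon: whole degrees 116; 17.50500′ → 17′ and 30.30″

48°18′10″ S, 116°17′30″ W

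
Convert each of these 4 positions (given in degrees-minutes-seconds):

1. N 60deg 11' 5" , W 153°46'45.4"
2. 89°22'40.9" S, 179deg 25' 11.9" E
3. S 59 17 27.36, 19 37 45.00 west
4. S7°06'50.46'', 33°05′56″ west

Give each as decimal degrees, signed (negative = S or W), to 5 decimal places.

Point 1:
  φ: 11′ + 5″ = 11.08333′; 60 + 11.08333/60 = 60.184722
  N ⇒ keep positive
  Lon: 153 + 46/60 + 45.4/3600 = 153.779278
  hemisphere W, so the sign is −
Point 2:
  Lat: 22′ + 40.9″ = 22.68167′; 89 + 22.68167/60 = 89.378028
  hemisphere S, so the sign is −
  λ: 25′ + 11.9″ = 25.19833′; 179 + 25.19833/60 = 179.419972
  E ⇒ keep positive
Point 3:
  Latitude: 59° + 17/60 + 27.36/3600 = 59 + 0.283333 + 0.007600 = 59.290933
  hemisphere S, so the sign is −
  Lon: 19 + 37/60 + 45/3600 = 19.629167
  hemisphere W, so the sign is −
Point 4:
  Latitude: 7° + 6/60 + 50.46/3600 = 7 + 0.100000 + 0.014017 = 7.114017
  S → negative
  Longitude: 5′ + 56″ = 5.93333′; 33 + 5.93333/60 = 33.098889
  hemisphere W, so the sign is −

1. 60.18472, -153.77928
2. -89.37803, 179.41997
3. -59.29093, -19.62917
4. -7.11402, -33.09889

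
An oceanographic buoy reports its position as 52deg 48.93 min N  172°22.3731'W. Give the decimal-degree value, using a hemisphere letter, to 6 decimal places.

φ: 48.93′ = 0.815500°; total 52.8155000
Lon: 172 + 22.3731/60 = 172.3728850

52.815500° N, 172.372885° W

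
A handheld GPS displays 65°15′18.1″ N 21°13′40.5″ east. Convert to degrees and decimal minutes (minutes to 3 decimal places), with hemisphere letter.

Latitude: 15 + 18.1/60 = 15.30167′
λ: seconds/60 = 0.67500; minutes = 13 + 0.67500 = 13.67500

65° 15.302′ N, 21° 13.675′ E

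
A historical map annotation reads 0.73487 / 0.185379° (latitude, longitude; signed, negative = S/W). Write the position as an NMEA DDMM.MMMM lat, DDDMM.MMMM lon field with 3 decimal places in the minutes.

0044.092,N / 00011.123,E

φ: 0° + 0.734870 × 60 = 0° 44.09220′
Lon: 0° + 0.185379 × 60 = 0° 11.12274′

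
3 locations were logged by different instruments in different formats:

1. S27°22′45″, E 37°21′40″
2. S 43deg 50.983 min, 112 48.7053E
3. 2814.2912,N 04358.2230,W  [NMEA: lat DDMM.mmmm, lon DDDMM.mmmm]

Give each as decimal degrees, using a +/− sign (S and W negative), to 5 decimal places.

Point 1:
  φ: 27° + 22/60 + 45/3600 = 27 + 0.366667 + 0.012500 = 27.379167
  hemisphere S, so the sign is −
  Longitude: 37° + 21/60 + 40/3600 = 37 + 0.350000 + 0.011111 = 37.361111
  E → positive
Point 2:
  Latitude: 43 + 50.983/60 = 43.849717
  S → negative
  λ: 48.7053′ = 0.811755°; total 112.811755
  E → positive
Point 3:
  Lat: degrees = first 2 digits = 28, minutes = 14.2912; 28 + 14.2912/60 = 28.238187
  N ⇒ keep positive
  Lon: degrees = first 3 digits = 43, minutes = 58.223; 43 + 58.223/60 = 43.970383
  hemisphere W, so the sign is −

1. -27.37917, 37.36111
2. -43.84972, 112.81176
3. 28.23819, -43.97038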